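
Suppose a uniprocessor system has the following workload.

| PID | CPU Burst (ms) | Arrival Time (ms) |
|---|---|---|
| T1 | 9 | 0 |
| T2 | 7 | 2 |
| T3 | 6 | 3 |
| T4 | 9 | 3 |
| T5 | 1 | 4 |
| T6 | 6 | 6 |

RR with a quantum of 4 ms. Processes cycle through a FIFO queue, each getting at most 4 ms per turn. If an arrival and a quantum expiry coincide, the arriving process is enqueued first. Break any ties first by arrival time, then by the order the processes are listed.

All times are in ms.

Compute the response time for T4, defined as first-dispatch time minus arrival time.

Gantt: | T1 0-4 | T2 4-8 | T3 8-12 | T4 12-16 | T5 16-17 | T1 17-21 | T6 21-25 | T2 25-28 | T3 28-30 | T4 30-34 | T1 34-35 | T6 35-37 | T4 37-38 |
Completion: T1=35  T2=28  T3=30  T4=38  T5=17  T6=37
Turnaround (C−A): T1=35  T2=26  T3=27  T4=35  T5=13  T6=31
Response(T4) = first start − arrival = 12 − 3 = 9

9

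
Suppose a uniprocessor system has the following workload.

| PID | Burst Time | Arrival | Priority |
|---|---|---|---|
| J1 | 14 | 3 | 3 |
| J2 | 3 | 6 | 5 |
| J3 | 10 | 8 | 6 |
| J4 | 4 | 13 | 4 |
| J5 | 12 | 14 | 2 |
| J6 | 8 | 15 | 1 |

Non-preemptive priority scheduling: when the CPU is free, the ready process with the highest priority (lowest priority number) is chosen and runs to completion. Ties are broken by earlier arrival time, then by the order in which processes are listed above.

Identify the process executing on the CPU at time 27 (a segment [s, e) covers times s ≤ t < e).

Schedule: | idle 0-3 | J1 3-17 | J6 17-25 | J5 25-37 | J4 37-41 | J2 41-44 | J3 44-54 |
Completion: J1=17  J2=44  J3=54  J4=41  J5=37  J6=25

J5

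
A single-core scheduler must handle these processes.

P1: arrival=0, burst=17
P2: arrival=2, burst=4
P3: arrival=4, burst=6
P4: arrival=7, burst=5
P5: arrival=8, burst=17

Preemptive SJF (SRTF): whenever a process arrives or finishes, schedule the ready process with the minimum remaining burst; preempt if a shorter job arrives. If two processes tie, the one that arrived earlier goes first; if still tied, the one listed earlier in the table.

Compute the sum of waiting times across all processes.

46

Timeline: | P1 0-2 | P2 2-6 | P3 6-12 | P4 12-17 | P1 17-32 | P5 32-49 |
Completion: P1=32  P2=6  P3=12  P4=17  P5=49
Waiting = turnaround − burst: P1=15, P2=0, P3=2, P4=5, P5=24
Total waiting = 15 + 0 + 2 + 5 + 24 = 46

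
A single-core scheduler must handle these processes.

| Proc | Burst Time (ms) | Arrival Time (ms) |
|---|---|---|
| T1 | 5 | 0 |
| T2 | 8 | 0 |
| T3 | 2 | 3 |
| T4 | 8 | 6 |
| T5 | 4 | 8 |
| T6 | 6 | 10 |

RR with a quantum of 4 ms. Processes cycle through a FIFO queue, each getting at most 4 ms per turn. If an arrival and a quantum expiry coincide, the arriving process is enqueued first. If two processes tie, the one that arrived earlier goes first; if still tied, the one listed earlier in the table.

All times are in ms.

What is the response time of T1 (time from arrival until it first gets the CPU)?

0

Timeline: | T1 0-4 | T2 4-8 | T3 8-10 | T1 10-11 | T4 11-15 | T5 15-19 | T2 19-23 | T6 23-27 | T4 27-31 | T6 31-33 |
Completion: T1=11  T2=23  T3=10  T4=31  T5=19  T6=33
Turnaround (C−A): T1=11  T2=23  T3=7  T4=25  T5=11  T6=23
Response(T1) = first start − arrival = 0 − 0 = 0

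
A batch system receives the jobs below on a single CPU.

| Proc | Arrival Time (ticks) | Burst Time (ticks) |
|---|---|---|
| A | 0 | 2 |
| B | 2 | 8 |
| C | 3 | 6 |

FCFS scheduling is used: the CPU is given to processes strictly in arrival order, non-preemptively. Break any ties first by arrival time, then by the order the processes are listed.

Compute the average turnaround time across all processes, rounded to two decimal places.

7.67

Gantt: | A 0-2 | B 2-10 | C 10-16 |
Completion: A=2  B=10  C=16
Turnaround times: A=2, B=8, C=13
Average turnaround = (2+8+13) / 3 = 23/3 = 7.67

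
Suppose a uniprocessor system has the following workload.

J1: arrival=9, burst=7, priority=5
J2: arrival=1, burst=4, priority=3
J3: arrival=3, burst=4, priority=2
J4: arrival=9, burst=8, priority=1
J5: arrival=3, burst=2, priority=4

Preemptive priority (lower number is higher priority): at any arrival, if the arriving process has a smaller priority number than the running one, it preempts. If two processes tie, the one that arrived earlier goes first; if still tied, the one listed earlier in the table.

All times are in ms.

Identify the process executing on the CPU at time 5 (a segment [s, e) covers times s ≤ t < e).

Gantt: | idle 0-1 | J2 1-3 | J3 3-7 | J2 7-9 | J4 9-17 | J5 17-19 | J1 19-26 |
Completion: J1=26  J2=9  J3=7  J4=17  J5=19
Turnaround (C−A): J1=17  J2=8  J3=4  J4=8  J5=16

J3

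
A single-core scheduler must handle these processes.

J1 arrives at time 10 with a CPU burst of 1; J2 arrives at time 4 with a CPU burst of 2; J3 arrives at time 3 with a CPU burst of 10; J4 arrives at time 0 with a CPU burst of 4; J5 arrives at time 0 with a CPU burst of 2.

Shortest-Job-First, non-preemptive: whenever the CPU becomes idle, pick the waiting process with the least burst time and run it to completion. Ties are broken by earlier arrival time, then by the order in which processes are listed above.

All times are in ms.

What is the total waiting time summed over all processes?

17

Gantt: | J5 0-2 | J4 2-6 | J2 6-8 | J3 8-18 | J1 18-19 |
Completion: J1=19  J2=8  J3=18  J4=6  J5=2
Waiting = turnaround − burst: J1=8, J2=2, J3=5, J4=2, J5=0
Total waiting = 8 + 2 + 5 + 2 + 0 = 17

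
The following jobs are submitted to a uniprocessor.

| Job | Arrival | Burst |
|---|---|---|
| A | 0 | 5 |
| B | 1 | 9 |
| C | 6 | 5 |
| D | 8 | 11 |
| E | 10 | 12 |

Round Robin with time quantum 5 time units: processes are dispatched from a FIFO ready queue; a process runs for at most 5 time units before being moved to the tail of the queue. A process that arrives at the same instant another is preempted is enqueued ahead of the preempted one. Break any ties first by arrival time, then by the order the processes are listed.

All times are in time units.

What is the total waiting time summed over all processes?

Timeline: | A 0-5 | B 5-10 | C 10-15 | D 15-20 | E 20-25 | B 25-29 | D 29-34 | E 34-39 | D 39-40 | E 40-42 |
Completion: A=5  B=29  C=15  D=40  E=42
Turnaround (C−A): A=5  B=28  C=9  D=32  E=32
Waiting = turnaround − burst: A=0, B=19, C=4, D=21, E=20
Total waiting = 0 + 19 + 4 + 21 + 20 = 64

64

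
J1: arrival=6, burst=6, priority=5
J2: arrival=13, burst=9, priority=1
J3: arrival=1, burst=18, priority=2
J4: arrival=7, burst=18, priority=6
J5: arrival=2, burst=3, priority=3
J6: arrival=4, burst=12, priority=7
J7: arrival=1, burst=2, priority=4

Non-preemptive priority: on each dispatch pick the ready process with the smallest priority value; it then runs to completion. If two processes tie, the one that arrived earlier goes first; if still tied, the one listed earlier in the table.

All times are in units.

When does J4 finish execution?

57

Timeline: | idle 0-1 | J3 1-19 | J2 19-28 | J5 28-31 | J7 31-33 | J1 33-39 | J4 39-57 | J6 57-69 |
Completion: J1=39  J2=28  J3=19  J4=57  J5=31  J6=69  J7=33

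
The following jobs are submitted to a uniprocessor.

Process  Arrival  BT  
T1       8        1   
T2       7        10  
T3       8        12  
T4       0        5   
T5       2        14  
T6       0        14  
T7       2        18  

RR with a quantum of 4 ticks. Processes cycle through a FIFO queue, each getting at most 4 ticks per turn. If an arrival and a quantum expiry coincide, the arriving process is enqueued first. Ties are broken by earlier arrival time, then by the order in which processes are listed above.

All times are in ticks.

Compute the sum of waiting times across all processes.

Gantt: | T4 0-4 | T6 4-8 | T5 8-12 | T7 12-16 | T4 16-17 | T2 17-21 | T1 21-22 | T3 22-26 | T6 26-30 | T5 30-34 | T7 34-38 | T2 38-42 | T3 42-46 | T6 46-50 | T5 50-54 | T7 54-58 | T2 58-60 | T3 60-64 | T6 64-66 | T5 66-68 | T7 68-74 |
Completion: T1=22  T2=60  T3=64  T4=17  T5=68  T6=66  T7=74
Turnaround (C−A): T1=14  T2=53  T3=56  T4=17  T5=66  T6=66  T7=72
Waiting = turnaround − burst: T1=13, T2=43, T3=44, T4=12, T5=52, T6=52, T7=54
Total waiting = 13 + 43 + 44 + 12 + 52 + 52 + 54 = 270

270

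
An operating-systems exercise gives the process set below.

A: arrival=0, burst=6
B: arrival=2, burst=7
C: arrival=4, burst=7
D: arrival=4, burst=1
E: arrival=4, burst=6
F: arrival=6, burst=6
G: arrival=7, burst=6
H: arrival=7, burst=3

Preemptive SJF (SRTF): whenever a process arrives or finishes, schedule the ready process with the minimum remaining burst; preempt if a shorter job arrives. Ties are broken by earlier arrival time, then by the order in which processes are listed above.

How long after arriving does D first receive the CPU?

Gantt: | A 0-4 | D 4-5 | A 5-7 | H 7-10 | E 10-16 | F 16-22 | G 22-28 | B 28-35 | C 35-42 |
Completion: A=7  B=35  C=42  D=5  E=16  F=22  G=28  H=10
Response(D) = first start − arrival = 4 − 4 = 0

0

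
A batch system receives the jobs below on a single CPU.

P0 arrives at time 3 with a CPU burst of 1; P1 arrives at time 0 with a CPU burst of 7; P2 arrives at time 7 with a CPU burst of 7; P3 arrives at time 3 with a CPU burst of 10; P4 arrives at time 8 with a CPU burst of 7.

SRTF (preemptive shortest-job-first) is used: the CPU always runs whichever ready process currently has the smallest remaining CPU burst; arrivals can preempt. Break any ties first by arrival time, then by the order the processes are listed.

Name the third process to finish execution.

P2

Timeline: | P1 0-3 | P0 3-4 | P1 4-8 | P2 8-15 | P4 15-22 | P3 22-32 |
Completion: P0=4  P1=8  P2=15  P3=32  P4=22
Turnaround (C−A): P0=1  P1=8  P2=8  P3=29  P4=14
Finish order: P0 → P1 → P2 → P4 → P3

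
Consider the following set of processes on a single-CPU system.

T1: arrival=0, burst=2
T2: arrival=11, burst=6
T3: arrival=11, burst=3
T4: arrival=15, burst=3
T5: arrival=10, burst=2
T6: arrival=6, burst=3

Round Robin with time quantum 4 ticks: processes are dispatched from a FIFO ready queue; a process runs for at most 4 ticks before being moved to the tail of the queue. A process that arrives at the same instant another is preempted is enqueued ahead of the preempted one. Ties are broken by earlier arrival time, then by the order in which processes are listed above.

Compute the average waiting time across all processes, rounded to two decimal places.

Timeline: | T1 0-2 | idle 2-6 | T6 6-9 | idle 9-10 | T5 10-12 | T2 12-16 | T3 16-19 | T4 19-22 | T2 22-24 |
Completion: T1=2  T2=24  T3=19  T4=22  T5=12  T6=9
Turnaround (C−A): T1=2  T2=13  T3=8  T4=7  T5=2  T6=3
Waiting times: T1=0, T2=7, T3=5, T4=4, T5=0, T6=0
Average waiting = (0+7+5+4+0+0) / 6 = 16/6 = 2.67

2.67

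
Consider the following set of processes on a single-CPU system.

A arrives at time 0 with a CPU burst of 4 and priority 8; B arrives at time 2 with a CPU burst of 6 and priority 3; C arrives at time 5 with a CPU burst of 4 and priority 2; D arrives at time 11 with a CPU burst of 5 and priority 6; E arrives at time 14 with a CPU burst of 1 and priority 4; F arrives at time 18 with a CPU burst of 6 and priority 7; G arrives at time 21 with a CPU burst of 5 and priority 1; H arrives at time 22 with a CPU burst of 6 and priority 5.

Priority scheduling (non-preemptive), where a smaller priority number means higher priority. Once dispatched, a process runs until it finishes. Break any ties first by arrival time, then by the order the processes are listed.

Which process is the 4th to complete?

Timeline: | A 0-4 | B 4-10 | C 10-14 | E 14-15 | D 15-20 | F 20-26 | G 26-31 | H 31-37 |
Completion: A=4  B=10  C=14  D=20  E=15  F=26  G=31  H=37
Finish order: A → B → C → E → D → F → G → H

E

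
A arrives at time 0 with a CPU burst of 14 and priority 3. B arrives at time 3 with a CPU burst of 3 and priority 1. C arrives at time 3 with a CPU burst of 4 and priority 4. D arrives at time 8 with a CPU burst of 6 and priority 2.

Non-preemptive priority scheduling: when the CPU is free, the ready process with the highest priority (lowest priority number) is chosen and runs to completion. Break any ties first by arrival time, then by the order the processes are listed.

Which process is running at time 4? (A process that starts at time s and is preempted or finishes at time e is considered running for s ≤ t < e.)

A

Timeline: | A 0-14 | B 14-17 | D 17-23 | C 23-27 |
Completion: A=14  B=17  C=27  D=23
Turnaround (C−A): A=14  B=14  C=24  D=15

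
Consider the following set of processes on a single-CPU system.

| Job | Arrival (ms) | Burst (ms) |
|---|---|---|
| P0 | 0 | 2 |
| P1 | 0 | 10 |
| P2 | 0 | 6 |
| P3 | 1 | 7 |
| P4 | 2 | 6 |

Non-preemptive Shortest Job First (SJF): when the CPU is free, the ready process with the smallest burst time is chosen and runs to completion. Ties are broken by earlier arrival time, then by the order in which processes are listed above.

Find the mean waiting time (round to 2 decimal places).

Schedule: | P0 0-2 | P2 2-8 | P4 8-14 | P3 14-21 | P1 21-31 |
Completion: P0=2  P1=31  P2=8  P3=21  P4=14
Turnaround (C−A): P0=2  P1=31  P2=8  P3=20  P4=12
Waiting times: P0=0, P1=21, P2=2, P3=13, P4=6
Average waiting = (0+21+2+13+6) / 5 = 42/5 = 8.40

8.40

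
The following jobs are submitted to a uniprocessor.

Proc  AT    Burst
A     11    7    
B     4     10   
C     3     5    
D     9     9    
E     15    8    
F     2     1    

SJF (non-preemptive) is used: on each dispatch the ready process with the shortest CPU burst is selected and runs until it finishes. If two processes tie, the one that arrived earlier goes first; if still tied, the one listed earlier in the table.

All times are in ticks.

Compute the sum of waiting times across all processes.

45

Timeline: | idle 0-2 | F 2-3 | C 3-8 | B 8-18 | A 18-25 | E 25-33 | D 33-42 |
Completion: A=25  B=18  C=8  D=42  E=33  F=3
Turnaround (C−A): A=14  B=14  C=5  D=33  E=18  F=1
Waiting = turnaround − burst: A=7, B=4, C=0, D=24, E=10, F=0
Total waiting = 7 + 4 + 0 + 24 + 10 + 0 = 45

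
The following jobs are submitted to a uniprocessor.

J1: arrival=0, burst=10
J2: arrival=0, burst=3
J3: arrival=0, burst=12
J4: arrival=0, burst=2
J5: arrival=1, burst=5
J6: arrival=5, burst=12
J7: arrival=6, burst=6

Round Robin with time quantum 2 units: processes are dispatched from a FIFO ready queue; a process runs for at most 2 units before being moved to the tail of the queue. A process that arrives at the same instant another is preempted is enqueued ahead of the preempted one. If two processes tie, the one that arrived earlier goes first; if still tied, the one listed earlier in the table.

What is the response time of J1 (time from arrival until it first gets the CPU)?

0

Gantt: | J1 0-2 | J2 2-4 | J3 4-6 | J4 6-8 | J5 8-10 | J1 10-12 | J2 12-13 | J6 13-15 | J7 15-17 | J3 17-19 | J5 19-21 | J1 21-23 | J6 23-25 | J7 25-27 | J3 27-29 | J5 29-30 | J1 30-32 | J6 32-34 | J7 34-36 | J3 36-38 | J1 38-40 | J6 40-42 | J3 42-44 | J6 44-46 | J3 46-48 | J6 48-50 |
Completion: J1=40  J2=13  J3=48  J4=8  J5=30  J6=50  J7=36
Response(J1) = first start − arrival = 0 − 0 = 0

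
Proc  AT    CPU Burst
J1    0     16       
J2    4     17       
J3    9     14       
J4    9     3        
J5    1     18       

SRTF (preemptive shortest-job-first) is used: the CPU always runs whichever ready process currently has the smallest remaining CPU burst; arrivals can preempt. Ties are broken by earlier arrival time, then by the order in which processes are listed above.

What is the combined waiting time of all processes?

91

Schedule: | J1 0-9 | J4 9-12 | J1 12-19 | J3 19-33 | J2 33-50 | J5 50-68 |
Completion: J1=19  J2=50  J3=33  J4=12  J5=68
Turnaround (C−A): J1=19  J2=46  J3=24  J4=3  J5=67
Waiting = turnaround − burst: J1=3, J2=29, J3=10, J4=0, J5=49
Total waiting = 3 + 29 + 10 + 0 + 49 = 91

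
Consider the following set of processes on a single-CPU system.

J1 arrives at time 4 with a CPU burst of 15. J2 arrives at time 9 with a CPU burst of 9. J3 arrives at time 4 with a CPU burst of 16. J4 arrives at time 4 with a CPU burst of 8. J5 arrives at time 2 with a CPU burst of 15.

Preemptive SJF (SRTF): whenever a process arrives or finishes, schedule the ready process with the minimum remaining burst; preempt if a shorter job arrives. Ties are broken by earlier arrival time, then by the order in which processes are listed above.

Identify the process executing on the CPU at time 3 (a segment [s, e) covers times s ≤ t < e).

Schedule: | idle 0-2 | J5 2-4 | J4 4-12 | J2 12-21 | J5 21-34 | J1 34-49 | J3 49-65 |
Completion: J1=49  J2=21  J3=65  J4=12  J5=34

J5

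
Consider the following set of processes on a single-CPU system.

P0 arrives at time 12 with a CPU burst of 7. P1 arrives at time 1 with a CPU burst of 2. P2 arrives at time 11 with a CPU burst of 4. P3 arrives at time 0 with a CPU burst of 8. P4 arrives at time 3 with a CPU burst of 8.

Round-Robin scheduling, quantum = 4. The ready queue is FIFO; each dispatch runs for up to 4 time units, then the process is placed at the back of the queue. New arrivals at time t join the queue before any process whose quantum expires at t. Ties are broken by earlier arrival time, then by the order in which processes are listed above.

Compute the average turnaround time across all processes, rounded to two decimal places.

Schedule: | P3 0-4 | P1 4-6 | P4 6-10 | P3 10-14 | P4 14-18 | P2 18-22 | P0 22-29 |
Completion: P0=29  P1=6  P2=22  P3=14  P4=18
Turnaround times: P0=17, P1=5, P2=11, P3=14, P4=15
Average turnaround = (17+5+11+14+15) / 5 = 62/5 = 12.40

12.40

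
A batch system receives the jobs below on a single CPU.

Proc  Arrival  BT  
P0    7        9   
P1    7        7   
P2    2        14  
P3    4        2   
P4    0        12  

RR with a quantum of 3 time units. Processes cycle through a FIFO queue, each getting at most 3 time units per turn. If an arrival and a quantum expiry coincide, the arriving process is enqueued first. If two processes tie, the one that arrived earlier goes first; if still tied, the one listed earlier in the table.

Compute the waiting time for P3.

5

Gantt: | P4 0-3 | P2 3-6 | P4 6-9 | P3 9-11 | P2 11-14 | P0 14-17 | P1 17-20 | P4 20-23 | P2 23-26 | P0 26-29 | P1 29-32 | P4 32-35 | P2 35-38 | P0 38-41 | P1 41-42 | P2 42-44 |
Completion: P0=41  P1=42  P2=44  P3=11  P4=35
Turnaround (C−A): P0=34  P1=35  P2=42  P3=7  P4=35
Waiting(P3) = turnaround − burst = 7 − 2 = 5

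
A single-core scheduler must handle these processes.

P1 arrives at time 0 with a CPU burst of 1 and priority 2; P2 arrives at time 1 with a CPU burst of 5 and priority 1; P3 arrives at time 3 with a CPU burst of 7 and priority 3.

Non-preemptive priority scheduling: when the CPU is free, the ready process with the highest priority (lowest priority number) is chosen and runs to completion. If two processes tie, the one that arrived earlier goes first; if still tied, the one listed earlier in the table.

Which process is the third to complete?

P3

Timeline: | P1 0-1 | P2 1-6 | P3 6-13 |
Completion: P1=1  P2=6  P3=13
Turnaround (C−A): P1=1  P2=5  P3=10
Finish order: P1 → P2 → P3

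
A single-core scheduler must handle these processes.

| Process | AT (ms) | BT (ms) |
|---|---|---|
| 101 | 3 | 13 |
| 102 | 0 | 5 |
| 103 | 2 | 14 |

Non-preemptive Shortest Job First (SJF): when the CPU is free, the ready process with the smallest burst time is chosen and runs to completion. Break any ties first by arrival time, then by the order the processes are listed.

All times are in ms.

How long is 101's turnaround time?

15

Schedule: | 102 0-5 | 101 5-18 | 103 18-32 |
Completion: 101=18  102=5  103=32
Turnaround(101) = completion − arrival = 18 − 3 = 15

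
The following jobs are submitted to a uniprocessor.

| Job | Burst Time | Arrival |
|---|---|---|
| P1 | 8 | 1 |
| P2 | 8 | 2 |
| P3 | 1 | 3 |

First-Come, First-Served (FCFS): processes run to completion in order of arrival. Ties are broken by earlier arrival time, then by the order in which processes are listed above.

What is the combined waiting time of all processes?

21

Schedule: | idle 0-1 | P1 1-9 | P2 9-17 | P3 17-18 |
Completion: P1=9  P2=17  P3=18
Turnaround (C−A): P1=8  P2=15  P3=15
Waiting = turnaround − burst: P1=0, P2=7, P3=14
Total waiting = 0 + 7 + 14 = 21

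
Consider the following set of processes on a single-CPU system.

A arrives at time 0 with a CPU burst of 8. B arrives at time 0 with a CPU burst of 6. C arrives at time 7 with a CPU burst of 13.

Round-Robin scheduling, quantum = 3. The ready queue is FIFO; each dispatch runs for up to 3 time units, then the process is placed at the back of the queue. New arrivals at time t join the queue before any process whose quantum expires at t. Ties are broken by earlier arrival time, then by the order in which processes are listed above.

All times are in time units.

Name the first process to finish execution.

Schedule: | A 0-3 | B 3-6 | A 6-9 | B 9-12 | C 12-15 | A 15-17 | C 17-27 |
Completion: A=17  B=12  C=27
Turnaround (C−A): A=17  B=12  C=20
Finish order: B → A → C

B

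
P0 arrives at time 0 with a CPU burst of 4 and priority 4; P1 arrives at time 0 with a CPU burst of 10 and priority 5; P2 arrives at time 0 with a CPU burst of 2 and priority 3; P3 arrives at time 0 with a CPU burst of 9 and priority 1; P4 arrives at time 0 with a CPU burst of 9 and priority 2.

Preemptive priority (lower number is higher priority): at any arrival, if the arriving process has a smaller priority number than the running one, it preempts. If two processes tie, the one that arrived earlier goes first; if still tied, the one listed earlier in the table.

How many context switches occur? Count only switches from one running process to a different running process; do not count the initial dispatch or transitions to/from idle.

4

Gantt: | P3 0-9 | P4 9-18 | P2 18-20 | P0 20-24 | P1 24-34 |
Completion: P0=24  P1=34  P2=20  P3=9  P4=18
Turnaround (C−A): P0=24  P1=34  P2=20  P3=9  P4=18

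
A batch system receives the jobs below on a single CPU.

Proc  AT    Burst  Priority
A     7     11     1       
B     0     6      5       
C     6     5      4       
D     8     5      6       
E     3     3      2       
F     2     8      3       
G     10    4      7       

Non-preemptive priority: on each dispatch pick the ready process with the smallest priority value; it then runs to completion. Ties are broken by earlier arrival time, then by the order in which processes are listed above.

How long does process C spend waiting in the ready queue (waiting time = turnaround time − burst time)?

22

Gantt: | B 0-6 | E 6-9 | A 9-20 | F 20-28 | C 28-33 | D 33-38 | G 38-42 |
Completion: A=20  B=6  C=33  D=38  E=9  F=28  G=42
Waiting(C) = turnaround − burst = 27 − 5 = 22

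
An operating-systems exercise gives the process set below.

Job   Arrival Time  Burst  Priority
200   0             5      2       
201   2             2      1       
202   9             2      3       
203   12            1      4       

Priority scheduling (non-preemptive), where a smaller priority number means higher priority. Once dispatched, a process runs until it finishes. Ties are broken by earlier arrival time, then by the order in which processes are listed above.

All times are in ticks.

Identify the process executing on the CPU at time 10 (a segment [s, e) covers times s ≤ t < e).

Timeline: | 200 0-5 | 201 5-7 | idle 7-9 | 202 9-11 | idle 11-12 | 203 12-13 |
Completion: 200=5  201=7  202=11  203=13
Turnaround (C−A): 200=5  201=5  202=2  203=1

202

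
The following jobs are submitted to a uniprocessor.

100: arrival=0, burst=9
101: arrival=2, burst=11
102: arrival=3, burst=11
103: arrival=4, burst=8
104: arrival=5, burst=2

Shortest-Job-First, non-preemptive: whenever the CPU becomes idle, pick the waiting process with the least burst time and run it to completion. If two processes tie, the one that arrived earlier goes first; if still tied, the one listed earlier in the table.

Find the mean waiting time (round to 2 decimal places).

11.00

Gantt: | 100 0-9 | 104 9-11 | 103 11-19 | 101 19-30 | 102 30-41 |
Completion: 100=9  101=30  102=41  103=19  104=11
Waiting times: 100=0, 101=17, 102=27, 103=7, 104=4
Average waiting = (0+17+27+7+4) / 5 = 55/5 = 11.00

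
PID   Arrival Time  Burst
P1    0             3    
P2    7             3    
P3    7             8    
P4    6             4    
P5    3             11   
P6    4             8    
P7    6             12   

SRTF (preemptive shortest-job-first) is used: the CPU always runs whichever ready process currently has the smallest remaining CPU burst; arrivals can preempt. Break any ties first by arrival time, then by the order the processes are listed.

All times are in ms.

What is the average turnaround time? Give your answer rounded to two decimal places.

Timeline: | P1 0-3 | P5 3-4 | P6 4-6 | P4 6-10 | P2 10-13 | P6 13-19 | P3 19-27 | P5 27-37 | P7 37-49 |
Completion: P1=3  P2=13  P3=27  P4=10  P5=37  P6=19  P7=49
Turnaround (C−A): P1=3  P2=6  P3=20  P4=4  P5=34  P6=15  P7=43
Turnaround times: P1=3, P2=6, P3=20, P4=4, P5=34, P6=15, P7=43
Average turnaround = (3+6+20+4+34+15+43) / 7 = 125/7 = 17.86

17.86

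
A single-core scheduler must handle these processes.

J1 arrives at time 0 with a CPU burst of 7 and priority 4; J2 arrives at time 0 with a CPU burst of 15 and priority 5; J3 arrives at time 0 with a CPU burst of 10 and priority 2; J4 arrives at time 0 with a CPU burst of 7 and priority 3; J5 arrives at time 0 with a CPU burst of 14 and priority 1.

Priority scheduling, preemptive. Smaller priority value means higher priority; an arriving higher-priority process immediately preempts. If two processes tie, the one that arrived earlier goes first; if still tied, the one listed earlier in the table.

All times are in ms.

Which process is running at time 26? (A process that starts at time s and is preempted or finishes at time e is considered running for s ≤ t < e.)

Schedule: | J5 0-14 | J3 14-24 | J4 24-31 | J1 31-38 | J2 38-53 |
Completion: J1=38  J2=53  J3=24  J4=31  J5=14

J4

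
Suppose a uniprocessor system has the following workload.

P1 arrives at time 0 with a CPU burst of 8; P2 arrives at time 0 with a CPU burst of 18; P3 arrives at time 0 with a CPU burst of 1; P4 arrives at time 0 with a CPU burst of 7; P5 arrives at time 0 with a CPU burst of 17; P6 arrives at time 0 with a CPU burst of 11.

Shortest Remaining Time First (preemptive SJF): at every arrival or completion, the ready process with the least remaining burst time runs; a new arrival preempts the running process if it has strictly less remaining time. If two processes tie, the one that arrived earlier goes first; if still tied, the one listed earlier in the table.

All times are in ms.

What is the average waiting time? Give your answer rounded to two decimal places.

16.00

Schedule: | P3 0-1 | P4 1-8 | P1 8-16 | P6 16-27 | P5 27-44 | P2 44-62 |
Completion: P1=16  P2=62  P3=1  P4=8  P5=44  P6=27
Turnaround (C−A): P1=16  P2=62  P3=1  P4=8  P5=44  P6=27
Waiting times: P1=8, P2=44, P3=0, P4=1, P5=27, P6=16
Average waiting = (8+44+0+1+27+16) / 6 = 96/6 = 16.00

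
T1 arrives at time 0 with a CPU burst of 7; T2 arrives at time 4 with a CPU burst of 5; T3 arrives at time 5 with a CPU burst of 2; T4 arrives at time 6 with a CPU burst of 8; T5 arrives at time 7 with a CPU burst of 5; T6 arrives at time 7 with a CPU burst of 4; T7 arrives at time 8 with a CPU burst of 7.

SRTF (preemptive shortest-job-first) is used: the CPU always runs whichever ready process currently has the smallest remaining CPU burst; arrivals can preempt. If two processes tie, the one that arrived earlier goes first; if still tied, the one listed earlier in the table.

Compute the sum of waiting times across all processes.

63

Gantt: | T1 0-7 | T3 7-9 | T6 9-13 | T2 13-18 | T5 18-23 | T7 23-30 | T4 30-38 |
Completion: T1=7  T2=18  T3=9  T4=38  T5=23  T6=13  T7=30
Turnaround (C−A): T1=7  T2=14  T3=4  T4=32  T5=16  T6=6  T7=22
Waiting = turnaround − burst: T1=0, T2=9, T3=2, T4=24, T5=11, T6=2, T7=15
Total waiting = 0 + 9 + 2 + 24 + 11 + 2 + 15 = 63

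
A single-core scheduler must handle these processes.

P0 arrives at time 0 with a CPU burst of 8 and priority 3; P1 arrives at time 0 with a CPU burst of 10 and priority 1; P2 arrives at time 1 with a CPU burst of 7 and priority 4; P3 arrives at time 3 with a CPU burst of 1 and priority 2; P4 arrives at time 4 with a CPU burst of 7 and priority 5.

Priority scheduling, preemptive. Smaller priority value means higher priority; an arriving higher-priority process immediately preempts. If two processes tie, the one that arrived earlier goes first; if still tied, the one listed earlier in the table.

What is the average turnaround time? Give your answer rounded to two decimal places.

Schedule: | P1 0-10 | P3 10-11 | P0 11-19 | P2 19-26 | P4 26-33 |
Completion: P0=19  P1=10  P2=26  P3=11  P4=33
Turnaround (C−A): P0=19  P1=10  P2=25  P3=8  P4=29
Turnaround times: P0=19, P1=10, P2=25, P3=8, P4=29
Average turnaround = (19+10+25+8+29) / 5 = 91/5 = 18.20

18.20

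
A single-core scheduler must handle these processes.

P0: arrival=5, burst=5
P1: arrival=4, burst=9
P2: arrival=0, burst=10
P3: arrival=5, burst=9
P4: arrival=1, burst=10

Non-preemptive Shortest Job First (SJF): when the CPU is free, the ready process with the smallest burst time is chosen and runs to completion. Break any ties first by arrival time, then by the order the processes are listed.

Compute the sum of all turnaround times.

Schedule: | P2 0-10 | P0 10-15 | P1 15-24 | P3 24-33 | P4 33-43 |
Completion: P0=15  P1=24  P2=10  P3=33  P4=43
Turnaround = completion − arrival: P0=10, P1=20, P2=10, P3=28, P4=42
Total turnaround = 10 + 20 + 10 + 28 + 42 = 110

110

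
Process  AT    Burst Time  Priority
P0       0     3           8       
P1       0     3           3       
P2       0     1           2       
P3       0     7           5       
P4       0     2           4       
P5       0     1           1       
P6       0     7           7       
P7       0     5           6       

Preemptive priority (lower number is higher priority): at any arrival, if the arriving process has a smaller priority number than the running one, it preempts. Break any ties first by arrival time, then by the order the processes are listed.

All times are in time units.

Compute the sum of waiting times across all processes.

Timeline: | P5 0-1 | P2 1-2 | P1 2-5 | P4 5-7 | P3 7-14 | P7 14-19 | P6 19-26 | P0 26-29 |
Completion: P0=29  P1=5  P2=2  P3=14  P4=7  P5=1  P6=26  P7=19
Turnaround (C−A): P0=29  P1=5  P2=2  P3=14  P4=7  P5=1  P6=26  P7=19
Waiting = turnaround − burst: P0=26, P1=2, P2=1, P3=7, P4=5, P5=0, P6=19, P7=14
Total waiting = 26 + 2 + 1 + 7 + 5 + 0 + 19 + 14 = 74

74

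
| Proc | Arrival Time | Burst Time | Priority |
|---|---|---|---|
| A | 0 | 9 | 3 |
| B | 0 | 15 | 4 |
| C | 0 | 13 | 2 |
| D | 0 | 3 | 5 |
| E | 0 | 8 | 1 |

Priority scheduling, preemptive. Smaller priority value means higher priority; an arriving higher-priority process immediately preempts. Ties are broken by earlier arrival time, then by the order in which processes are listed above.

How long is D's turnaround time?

48

Gantt: | E 0-8 | C 8-21 | A 21-30 | B 30-45 | D 45-48 |
Completion: A=30  B=45  C=21  D=48  E=8
Turnaround(D) = completion − arrival = 48 − 0 = 48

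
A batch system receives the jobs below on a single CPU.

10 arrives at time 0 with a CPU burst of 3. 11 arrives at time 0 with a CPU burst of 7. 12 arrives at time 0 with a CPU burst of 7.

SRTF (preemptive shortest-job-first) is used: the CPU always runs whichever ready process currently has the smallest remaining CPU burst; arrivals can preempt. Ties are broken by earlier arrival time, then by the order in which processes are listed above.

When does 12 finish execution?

Gantt: | 10 0-3 | 11 3-10 | 12 10-17 |
Completion: 10=3  11=10  12=17

17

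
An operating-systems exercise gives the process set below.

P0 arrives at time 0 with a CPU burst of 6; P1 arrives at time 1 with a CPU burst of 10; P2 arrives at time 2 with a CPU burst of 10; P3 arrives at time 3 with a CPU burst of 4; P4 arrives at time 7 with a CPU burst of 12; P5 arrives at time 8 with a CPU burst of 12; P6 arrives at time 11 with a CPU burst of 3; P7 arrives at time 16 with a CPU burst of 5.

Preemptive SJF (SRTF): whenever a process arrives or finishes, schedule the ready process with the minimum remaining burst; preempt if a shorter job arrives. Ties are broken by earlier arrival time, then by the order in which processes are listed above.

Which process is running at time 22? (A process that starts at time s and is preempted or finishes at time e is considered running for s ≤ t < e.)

P1

Gantt: | P0 0-6 | P3 6-10 | P1 10-11 | P6 11-14 | P1 14-16 | P7 16-21 | P1 21-28 | P2 28-38 | P4 38-50 | P5 50-62 |
Completion: P0=6  P1=28  P2=38  P3=10  P4=50  P5=62  P6=14  P7=21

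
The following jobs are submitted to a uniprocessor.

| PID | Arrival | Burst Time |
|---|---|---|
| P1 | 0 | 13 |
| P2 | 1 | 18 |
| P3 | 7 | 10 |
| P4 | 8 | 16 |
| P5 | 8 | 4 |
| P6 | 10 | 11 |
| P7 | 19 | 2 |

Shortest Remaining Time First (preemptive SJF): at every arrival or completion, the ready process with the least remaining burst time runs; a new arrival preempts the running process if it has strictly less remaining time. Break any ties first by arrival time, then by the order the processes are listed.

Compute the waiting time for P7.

0

Gantt: | P1 0-8 | P5 8-12 | P1 12-17 | P3 17-19 | P7 19-21 | P3 21-29 | P6 29-40 | P4 40-56 | P2 56-74 |
Completion: P1=17  P2=74  P3=29  P4=56  P5=12  P6=40  P7=21
Waiting(P7) = turnaround − burst = 2 − 2 = 0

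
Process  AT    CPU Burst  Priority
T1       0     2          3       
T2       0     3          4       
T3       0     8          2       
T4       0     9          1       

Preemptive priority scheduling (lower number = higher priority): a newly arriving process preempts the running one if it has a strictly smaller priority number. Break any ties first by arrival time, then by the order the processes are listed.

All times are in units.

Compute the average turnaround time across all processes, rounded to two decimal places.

Timeline: | T4 0-9 | T3 9-17 | T1 17-19 | T2 19-22 |
Completion: T1=19  T2=22  T3=17  T4=9
Turnaround times: T1=19, T2=22, T3=17, T4=9
Average turnaround = (19+22+17+9) / 4 = 67/4 = 16.75

16.75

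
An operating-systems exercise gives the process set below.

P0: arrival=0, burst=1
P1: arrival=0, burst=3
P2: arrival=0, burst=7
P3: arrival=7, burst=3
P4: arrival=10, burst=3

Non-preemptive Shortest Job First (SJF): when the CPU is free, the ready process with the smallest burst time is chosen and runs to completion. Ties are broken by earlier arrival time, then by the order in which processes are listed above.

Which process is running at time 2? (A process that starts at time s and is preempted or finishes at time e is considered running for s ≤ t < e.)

Timeline: | P0 0-1 | P1 1-4 | P2 4-11 | P3 11-14 | P4 14-17 |
Completion: P0=1  P1=4  P2=11  P3=14  P4=17
Turnaround (C−A): P0=1  P1=4  P2=11  P3=7  P4=7

P1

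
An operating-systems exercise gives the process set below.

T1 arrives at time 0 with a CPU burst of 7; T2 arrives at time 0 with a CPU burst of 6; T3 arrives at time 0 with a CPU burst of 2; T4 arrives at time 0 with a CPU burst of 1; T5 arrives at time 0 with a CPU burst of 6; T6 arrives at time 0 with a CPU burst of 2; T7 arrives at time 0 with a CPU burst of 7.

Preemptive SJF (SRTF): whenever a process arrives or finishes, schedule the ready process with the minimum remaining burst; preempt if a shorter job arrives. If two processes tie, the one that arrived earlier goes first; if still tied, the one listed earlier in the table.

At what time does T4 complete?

1

Schedule: | T4 0-1 | T3 1-3 | T6 3-5 | T2 5-11 | T5 11-17 | T1 17-24 | T7 24-31 |
Completion: T1=24  T2=11  T3=3  T4=1  T5=17  T6=5  T7=31
Turnaround (C−A): T1=24  T2=11  T3=3  T4=1  T5=17  T6=5  T7=31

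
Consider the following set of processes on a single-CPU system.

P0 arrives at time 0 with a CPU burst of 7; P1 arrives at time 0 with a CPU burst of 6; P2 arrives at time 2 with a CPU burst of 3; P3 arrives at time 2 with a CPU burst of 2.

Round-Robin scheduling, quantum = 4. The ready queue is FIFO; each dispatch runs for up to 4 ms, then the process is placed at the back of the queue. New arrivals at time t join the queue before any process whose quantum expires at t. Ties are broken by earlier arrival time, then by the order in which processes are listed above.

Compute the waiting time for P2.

Gantt: | P0 0-4 | P1 4-8 | P2 8-11 | P3 11-13 | P0 13-16 | P1 16-18 |
Completion: P0=16  P1=18  P2=11  P3=13
Turnaround (C−A): P0=16  P1=18  P2=9  P3=11
Waiting(P2) = turnaround − burst = 9 − 3 = 6

6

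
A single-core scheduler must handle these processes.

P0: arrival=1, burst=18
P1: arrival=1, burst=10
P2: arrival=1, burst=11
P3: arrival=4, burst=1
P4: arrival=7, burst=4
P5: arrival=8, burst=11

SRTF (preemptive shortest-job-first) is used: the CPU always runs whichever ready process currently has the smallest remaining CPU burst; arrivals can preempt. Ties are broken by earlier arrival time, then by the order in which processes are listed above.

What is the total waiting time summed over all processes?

Gantt: | idle 0-1 | P1 1-4 | P3 4-5 | P1 5-7 | P4 7-11 | P1 11-16 | P2 16-27 | P5 27-38 | P0 38-56 |
Completion: P0=56  P1=16  P2=27  P3=5  P4=11  P5=38
Waiting = turnaround − burst: P0=37, P1=5, P2=15, P3=0, P4=0, P5=19
Total waiting = 37 + 5 + 15 + 0 + 0 + 19 = 76

76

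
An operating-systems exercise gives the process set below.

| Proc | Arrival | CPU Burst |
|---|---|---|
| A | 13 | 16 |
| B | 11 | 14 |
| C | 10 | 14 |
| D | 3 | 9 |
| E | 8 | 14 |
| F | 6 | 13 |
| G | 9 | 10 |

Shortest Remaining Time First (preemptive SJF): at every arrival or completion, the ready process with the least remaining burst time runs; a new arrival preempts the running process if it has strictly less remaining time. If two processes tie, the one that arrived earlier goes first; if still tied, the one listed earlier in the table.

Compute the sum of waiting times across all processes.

201

Gantt: | idle 0-3 | D 3-12 | G 12-22 | F 22-35 | E 35-49 | C 49-63 | B 63-77 | A 77-93 |
Completion: A=93  B=77  C=63  D=12  E=49  F=35  G=22
Turnaround (C−A): A=80  B=66  C=53  D=9  E=41  F=29  G=13
Waiting = turnaround − burst: A=64, B=52, C=39, D=0, E=27, F=16, G=3
Total waiting = 64 + 52 + 39 + 0 + 27 + 16 + 3 = 201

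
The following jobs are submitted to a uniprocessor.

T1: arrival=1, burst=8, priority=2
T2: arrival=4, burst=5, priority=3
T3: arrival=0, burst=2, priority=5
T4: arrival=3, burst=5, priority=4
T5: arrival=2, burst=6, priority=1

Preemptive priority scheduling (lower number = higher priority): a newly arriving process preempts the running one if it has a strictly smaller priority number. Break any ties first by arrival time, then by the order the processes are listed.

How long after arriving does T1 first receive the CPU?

Gantt: | T3 0-1 | T1 1-2 | T5 2-8 | T1 8-15 | T2 15-20 | T4 20-25 | T3 25-26 |
Completion: T1=15  T2=20  T3=26  T4=25  T5=8
Turnaround (C−A): T1=14  T2=16  T3=26  T4=22  T5=6
Response(T1) = first start − arrival = 1 − 1 = 0

0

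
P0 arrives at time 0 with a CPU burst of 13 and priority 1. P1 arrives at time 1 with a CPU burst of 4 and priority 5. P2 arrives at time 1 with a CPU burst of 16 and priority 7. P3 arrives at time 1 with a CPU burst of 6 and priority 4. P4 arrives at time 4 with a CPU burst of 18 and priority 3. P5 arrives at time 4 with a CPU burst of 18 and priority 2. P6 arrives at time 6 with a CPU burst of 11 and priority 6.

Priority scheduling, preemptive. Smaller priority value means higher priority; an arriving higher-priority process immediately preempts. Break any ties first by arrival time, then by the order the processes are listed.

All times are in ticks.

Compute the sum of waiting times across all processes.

Timeline: | P0 0-13 | P5 13-31 | P4 31-49 | P3 49-55 | P1 55-59 | P6 59-70 | P2 70-86 |
Completion: P0=13  P1=59  P2=86  P3=55  P4=49  P5=31  P6=70
Waiting = turnaround − burst: P0=0, P1=54, P2=69, P3=48, P4=27, P5=9, P6=53
Total waiting = 0 + 54 + 69 + 48 + 27 + 9 + 53 = 260

260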